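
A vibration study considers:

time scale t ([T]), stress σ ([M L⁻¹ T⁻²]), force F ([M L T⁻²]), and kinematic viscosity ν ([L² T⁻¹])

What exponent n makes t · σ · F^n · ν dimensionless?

Balance the M exponent: (1)·n from F, plus (0) + (1) + (0) = 1 from the rest, must sum to zero.
n + 1 = 0, so n = -1.

-1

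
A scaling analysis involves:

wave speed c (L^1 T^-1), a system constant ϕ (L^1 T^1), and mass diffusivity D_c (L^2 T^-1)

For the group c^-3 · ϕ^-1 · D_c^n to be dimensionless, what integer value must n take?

2

Balance the L exponent: (2)·n from D_c, plus −3·(1) − (1) = -4 from the rest, must sum to zero.
2n − 4 = 0, so n = 2.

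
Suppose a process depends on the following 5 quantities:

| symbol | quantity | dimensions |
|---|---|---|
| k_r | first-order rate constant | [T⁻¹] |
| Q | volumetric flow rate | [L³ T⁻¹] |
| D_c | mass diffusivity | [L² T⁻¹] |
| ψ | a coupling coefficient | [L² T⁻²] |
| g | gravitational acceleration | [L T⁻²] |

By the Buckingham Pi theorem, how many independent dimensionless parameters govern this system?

3

There are 5 variables and 2 base dimensions (L, T).
The dimension matrix has rank 2.
Independent dimensionless groups: 5 − 2 = 3.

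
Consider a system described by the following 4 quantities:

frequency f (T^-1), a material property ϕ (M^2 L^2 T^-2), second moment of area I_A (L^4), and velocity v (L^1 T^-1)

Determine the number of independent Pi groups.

There are 4 variables and 3 base dimensions (M, L, T).
The dimension matrix has rank 3.
Independent dimensionless groups: 4 − 3 = 1.

1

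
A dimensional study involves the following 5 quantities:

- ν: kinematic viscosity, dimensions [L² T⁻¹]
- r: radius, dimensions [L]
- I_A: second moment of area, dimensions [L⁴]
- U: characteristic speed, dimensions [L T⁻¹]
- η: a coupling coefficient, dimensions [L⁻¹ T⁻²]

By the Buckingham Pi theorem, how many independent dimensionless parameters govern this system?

3

There are 5 variables and 2 base dimensions (L, T).
The dimension matrix has rank 2.
Independent dimensionless groups: 5 − 2 = 3.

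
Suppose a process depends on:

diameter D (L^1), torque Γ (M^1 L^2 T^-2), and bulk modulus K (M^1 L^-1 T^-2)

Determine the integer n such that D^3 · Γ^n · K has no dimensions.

-1

Balance the M exponent: (1)·n from Γ, plus 3·(0) + (1) = 1 from the rest, must sum to zero.
n + 1 = 0, so n = -1.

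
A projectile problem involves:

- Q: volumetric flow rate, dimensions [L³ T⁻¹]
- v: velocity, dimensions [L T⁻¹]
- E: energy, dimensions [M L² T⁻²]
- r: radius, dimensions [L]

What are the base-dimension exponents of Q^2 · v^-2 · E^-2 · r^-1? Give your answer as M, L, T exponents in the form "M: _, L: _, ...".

M: -2, L: -1, T: 4

Collect each base-dimension exponent across the product:
  M: 2·(0) − 2·(0) − 2·(1) − (0) = -2
  L: 2·(3) − 2·(1) − 2·(2) − (1) = -1
  T: 2·(-1) − 2·(-1) − 2·(-2) − (0) = 4
So the dimensions are [M⁻² L⁻¹ T⁴].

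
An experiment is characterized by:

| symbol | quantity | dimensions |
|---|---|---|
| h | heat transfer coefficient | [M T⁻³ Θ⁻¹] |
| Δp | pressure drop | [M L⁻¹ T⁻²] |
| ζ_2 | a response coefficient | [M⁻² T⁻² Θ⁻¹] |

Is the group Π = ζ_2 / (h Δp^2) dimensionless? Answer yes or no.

Sum the exponent of each base dimension across the product:
  M: −[h]_M − 2·[Δp]_M + [ζ_2]_M = −(1) − 2·(1) + (-2) = -5
  L: −[h]_L − 2·[Δp]_L + [ζ_2]_L = −(0) − 2·(-1) + (0) = 2
  T: −[h]_T − 2·[Δp]_T + [ζ_2]_T = −(-3) − 2·(-2) + (-2) = 5
  Θ: −[h]_Θ − 2·[Δp]_Θ + [ζ_2]_Θ = −(-1) − 2·(0) + (-1) = 0
Net dimensions [M⁻⁵ L² T⁵] ≠ [1] — not dimensionless.

no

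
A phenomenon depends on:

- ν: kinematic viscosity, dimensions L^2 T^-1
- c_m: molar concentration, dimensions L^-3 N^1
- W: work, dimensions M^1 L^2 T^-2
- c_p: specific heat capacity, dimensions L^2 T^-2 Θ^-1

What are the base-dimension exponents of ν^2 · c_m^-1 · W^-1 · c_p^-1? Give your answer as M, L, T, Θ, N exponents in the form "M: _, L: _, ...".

M: -1, L: 3, T: 2, Θ: 1, N: -1

Collect each base-dimension exponent across the product:
  M: 2·(0) − (0) − (1) − (0) = -1
  L: 2·(2) − (-3) − (2) − (2) = 3
  T: 2·(-1) − (0) − (-2) − (-2) = 2
  Θ: 2·(0) − (0) − (0) − (-1) = 1
  N: 2·(0) − (1) − (0) − (0) = -1
So the dimensions are [M⁻¹ L³ T² Θ N⁻¹].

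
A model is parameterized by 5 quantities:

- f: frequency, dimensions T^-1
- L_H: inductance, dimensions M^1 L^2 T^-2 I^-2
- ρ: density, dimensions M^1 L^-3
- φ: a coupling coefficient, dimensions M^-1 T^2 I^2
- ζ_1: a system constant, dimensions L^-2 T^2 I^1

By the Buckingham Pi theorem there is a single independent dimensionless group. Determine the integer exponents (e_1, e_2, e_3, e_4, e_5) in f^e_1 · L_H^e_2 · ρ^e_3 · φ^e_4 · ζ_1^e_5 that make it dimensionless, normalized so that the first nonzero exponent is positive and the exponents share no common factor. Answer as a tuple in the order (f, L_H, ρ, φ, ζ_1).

M: e_1·(0) + e_2·(1) + e_3·(1) + e_4·(-1) + e_5·(0) = 0
L: e_1·(0) + e_2·(2) + e_3·(-3) + e_4·(0) + e_5·(-2) = 0
T: e_1·(-1) + e_2·(-2) + e_3·(0) + e_4·(2) + e_5·(2) = 0
I: e_1·(0) + e_2·(-2) + e_3·(0) + e_4·(2) + e_5·(1) = 0
Solving this homogeneous linear system for the smallest-integer solution (first nonzero entry positive) gives (4, 1, -2, -1, 4).

(4, 1, -2, -1, 4)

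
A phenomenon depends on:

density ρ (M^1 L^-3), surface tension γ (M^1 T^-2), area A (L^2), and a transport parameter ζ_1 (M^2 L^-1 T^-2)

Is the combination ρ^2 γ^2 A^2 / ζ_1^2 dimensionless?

yes

Sum the exponent of each base dimension across the product:
  M: 2·[ρ]_M + 2·[γ]_M + 2·[A]_M − 2·[ζ_1]_M = 2·(1) + 2·(1) + 2·(0) − 2·(2) = 0
  L: 2·[ρ]_L + 2·[γ]_L + 2·[A]_L − 2·[ζ_1]_L = 2·(-3) + 2·(0) + 2·(2) − 2·(-1) = 0
  T: 2·[ρ]_T + 2·[γ]_T + 2·[A]_T − 2·[ζ_1]_T = 2·(0) + 2·(-2) + 2·(0) − 2·(-2) = 0
All base exponents vanish — dimensionless.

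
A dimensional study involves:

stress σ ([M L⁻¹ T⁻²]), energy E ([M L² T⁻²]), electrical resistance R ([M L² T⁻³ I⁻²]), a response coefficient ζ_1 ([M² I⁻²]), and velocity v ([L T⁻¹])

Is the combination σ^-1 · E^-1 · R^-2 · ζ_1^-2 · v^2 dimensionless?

no

Sum the exponent of each base dimension across the product:
  M: −[σ]_M − [E]_M − 2·[R]_M − 2·[ζ_1]_M + 2·[v]_M = −(1) − (1) − 2·(1) − 2·(2) + 2·(0) = -8
  L: −[σ]_L − [E]_L − 2·[R]_L − 2·[ζ_1]_L + 2·[v]_L = −(-1) − (2) − 2·(2) − 2·(0) + 2·(1) = -3
  T: −[σ]_T − [E]_T − 2·[R]_T − 2·[ζ_1]_T + 2·[v]_T = −(-2) − (-2) − 2·(-3) − 2·(0) + 2·(-1) = 8
  I: −[σ]_I − [E]_I − 2·[R]_I − 2·[ζ_1]_I + 2·[v]_I = −(0) − (0) − 2·(-2) − 2·(-2) + 2·(0) = 8
Net dimensions [M⁻⁸ L⁻³ T⁸ I⁸] ≠ [1] — not dimensionless.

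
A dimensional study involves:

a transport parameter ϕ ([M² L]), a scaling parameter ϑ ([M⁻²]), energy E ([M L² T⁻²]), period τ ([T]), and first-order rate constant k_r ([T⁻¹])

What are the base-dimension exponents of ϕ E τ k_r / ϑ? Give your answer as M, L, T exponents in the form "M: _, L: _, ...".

M: 5, L: 3, T: -2

Collect each base-dimension exponent across the product:
  M: (2) − (-2) + (1) + (0) + (0) = 5
  L: (1) − (0) + (2) + (0) + (0) = 3
  T: (0) − (0) + (-2) + (1) + (-1) = -2
So the dimensions are [M⁵ L³ T⁻²].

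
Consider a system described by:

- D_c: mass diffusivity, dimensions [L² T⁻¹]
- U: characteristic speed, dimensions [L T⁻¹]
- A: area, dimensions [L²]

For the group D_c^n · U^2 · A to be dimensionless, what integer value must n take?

-2

Balance the L exponent: (2)·n from D_c, plus 2·(1) + (2) = 4 from the rest, must sum to zero.
2n + 4 = 0, so n = -2.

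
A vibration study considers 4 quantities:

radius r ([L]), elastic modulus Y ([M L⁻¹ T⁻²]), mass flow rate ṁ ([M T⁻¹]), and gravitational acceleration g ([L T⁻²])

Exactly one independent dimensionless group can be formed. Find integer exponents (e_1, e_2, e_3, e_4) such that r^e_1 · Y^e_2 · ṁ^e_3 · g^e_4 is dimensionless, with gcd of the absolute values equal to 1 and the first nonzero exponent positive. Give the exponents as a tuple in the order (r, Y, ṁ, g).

M: e_1·(0) + e_2·(1) + e_3·(1) + e_4·(0) = 0
L: e_1·(1) + e_2·(-1) + e_3·(0) + e_4·(1) = 0
T: e_1·(0) + e_2·(-2) + e_3·(-1) + e_4·(-2) = 0
Solving this homogeneous linear system for the smallest-integer solution (first nonzero entry positive) gives (3, 2, -2, -1).

(3, 2, -2, -1)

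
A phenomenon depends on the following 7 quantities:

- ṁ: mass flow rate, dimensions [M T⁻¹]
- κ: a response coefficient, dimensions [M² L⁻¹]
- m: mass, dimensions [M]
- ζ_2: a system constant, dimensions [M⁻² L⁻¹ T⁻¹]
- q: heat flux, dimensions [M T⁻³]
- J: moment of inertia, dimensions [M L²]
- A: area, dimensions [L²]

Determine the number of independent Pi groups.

There are 7 variables and 3 base dimensions (M, L, T).
The dimension matrix has rank 3.
Independent dimensionless groups: 7 − 3 = 4.

4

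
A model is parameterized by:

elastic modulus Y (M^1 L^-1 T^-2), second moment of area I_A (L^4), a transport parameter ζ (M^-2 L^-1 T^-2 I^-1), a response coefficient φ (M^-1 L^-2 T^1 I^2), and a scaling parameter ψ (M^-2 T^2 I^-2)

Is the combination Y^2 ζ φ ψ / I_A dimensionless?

Sum the exponent of each base dimension across the product:
  M: 2·[Y]_M − [I_A]_M + [ζ]_M + [φ]_M + [ψ]_M = 2·(1) − (0) + (-2) + (-1) + (-2) = -3
  L: 2·[Y]_L − [I_A]_L + [ζ]_L + [φ]_L + [ψ]_L = 2·(-1) − (4) + (-1) + (-2) + (0) = -9
  T: 2·[Y]_T − [I_A]_T + [ζ]_T + [φ]_T + [ψ]_T = 2·(-2) − (0) + (-2) + (1) + (2) = -3
  I: 2·[Y]_I − [I_A]_I + [ζ]_I + [φ]_I + [ψ]_I = 2·(0) − (0) + (-1) + (2) + (-2) = -1
Net dimensions [M⁻³ L⁻⁹ T⁻³ I⁻¹] ≠ [1] — not dimensionless.

no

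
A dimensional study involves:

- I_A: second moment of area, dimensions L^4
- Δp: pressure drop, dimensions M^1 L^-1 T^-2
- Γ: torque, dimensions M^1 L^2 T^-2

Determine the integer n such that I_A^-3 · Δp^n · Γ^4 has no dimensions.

-4

Balance the M exponent: (1)·n from Δp, plus −3·(0) + 4·(1) = 4 from the rest, must sum to zero.
n + 4 = 0, so n = -4.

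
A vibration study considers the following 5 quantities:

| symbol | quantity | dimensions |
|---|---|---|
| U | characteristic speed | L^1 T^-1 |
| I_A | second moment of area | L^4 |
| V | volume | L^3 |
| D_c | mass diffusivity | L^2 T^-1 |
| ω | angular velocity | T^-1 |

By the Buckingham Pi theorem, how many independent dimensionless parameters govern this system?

There are 5 variables and 2 base dimensions (L, T).
The dimension matrix has rank 2.
Independent dimensionless groups: 5 − 2 = 3.

3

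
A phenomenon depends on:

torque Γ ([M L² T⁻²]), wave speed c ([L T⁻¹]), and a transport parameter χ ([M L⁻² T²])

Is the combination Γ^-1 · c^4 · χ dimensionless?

Sum the exponent of each base dimension across the product:
  M: −[Γ]_M + 4·[c]_M + [χ]_M = −(1) + 4·(0) + (1) = 0
  L: −[Γ]_L + 4·[c]_L + [χ]_L = −(2) + 4·(1) + (-2) = 0
  T: −[Γ]_T + 4·[c]_T + [χ]_T = −(-2) + 4·(-1) + (2) = 0
All base exponents vanish — dimensionless.

yes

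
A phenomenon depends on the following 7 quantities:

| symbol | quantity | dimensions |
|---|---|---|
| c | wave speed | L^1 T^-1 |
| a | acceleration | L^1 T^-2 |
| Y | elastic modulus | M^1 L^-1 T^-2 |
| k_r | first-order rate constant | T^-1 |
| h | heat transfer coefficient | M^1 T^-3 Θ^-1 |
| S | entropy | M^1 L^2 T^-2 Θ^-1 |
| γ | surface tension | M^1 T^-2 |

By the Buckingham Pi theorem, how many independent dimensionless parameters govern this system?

There are 7 variables and 4 base dimensions (M, L, T, Θ).
The dimension matrix has rank 4.
Independent dimensionless groups: 7 − 4 = 3.

3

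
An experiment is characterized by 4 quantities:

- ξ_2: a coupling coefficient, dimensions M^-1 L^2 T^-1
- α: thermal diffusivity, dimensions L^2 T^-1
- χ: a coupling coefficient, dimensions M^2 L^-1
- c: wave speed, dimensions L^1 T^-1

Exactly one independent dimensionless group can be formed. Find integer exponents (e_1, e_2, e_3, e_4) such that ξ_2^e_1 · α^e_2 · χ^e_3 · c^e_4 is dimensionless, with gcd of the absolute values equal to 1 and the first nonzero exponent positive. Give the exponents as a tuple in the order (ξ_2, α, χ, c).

(2, -1, 1, -1)

M: e_1·(-1) + e_2·(0) + e_3·(2) + e_4·(0) = 0
L: e_1·(2) + e_2·(2) + e_3·(-1) + e_4·(1) = 0
T: e_1·(-1) + e_2·(-1) + e_3·(0) + e_4·(-1) = 0
Solving this homogeneous linear system for the smallest-integer solution (first nonzero entry positive) gives (2, -1, 1, -1).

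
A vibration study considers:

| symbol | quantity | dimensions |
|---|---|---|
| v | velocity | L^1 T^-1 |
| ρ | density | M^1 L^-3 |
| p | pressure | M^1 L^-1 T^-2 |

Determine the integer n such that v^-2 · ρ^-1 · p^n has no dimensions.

1

Balance the M exponent: (1)·n from p, plus −2·(0) − (1) = -1 from the rest, must sum to zero.
n − 1 = 0, so n = 1.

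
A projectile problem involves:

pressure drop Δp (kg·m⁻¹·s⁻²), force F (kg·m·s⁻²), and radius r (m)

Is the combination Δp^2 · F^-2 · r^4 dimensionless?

yes

Sum the exponent of each base dimension across the product:
  M: 2·[Δp]_M − 2·[F]_M + 4·[r]_M = 2·(1) − 2·(1) + 4·(0) = 0
  L: 2·[Δp]_L − 2·[F]_L + 4·[r]_L = 2·(-1) − 2·(1) + 4·(1) = 0
  T: 2·[Δp]_T − 2·[F]_T + 4·[r]_T = 2·(-2) − 2·(-2) + 4·(0) = 0
All base exponents vanish — dimensionless.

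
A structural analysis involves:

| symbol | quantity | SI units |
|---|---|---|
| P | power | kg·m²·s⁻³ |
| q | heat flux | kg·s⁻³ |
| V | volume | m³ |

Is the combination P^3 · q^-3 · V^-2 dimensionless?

Sum the exponent of each base dimension across the product:
  M: 3·[P]_M − 3·[q]_M − 2·[V]_M = 3·(1) − 3·(1) − 2·(0) = 0
  L: 3·[P]_L − 3·[q]_L − 2·[V]_L = 3·(2) − 3·(0) − 2·(3) = 0
  T: 3·[P]_T − 3·[q]_T − 2·[V]_T = 3·(-3) − 3·(-3) − 2·(0) = 0
All base exponents vanish — dimensionless.

yes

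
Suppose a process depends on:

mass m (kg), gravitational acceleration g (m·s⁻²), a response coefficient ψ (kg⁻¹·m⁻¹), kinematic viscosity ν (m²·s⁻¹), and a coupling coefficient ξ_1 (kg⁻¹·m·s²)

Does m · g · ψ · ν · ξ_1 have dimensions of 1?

no

Sum the exponent of each base dimension across the product:
  M: [m]_M + [g]_M + [ψ]_M + [ν]_M + [ξ_1]_M = (1) + (0) + (-1) + (0) + (-1) = -1
  L: [m]_L + [g]_L + [ψ]_L + [ν]_L + [ξ_1]_L = (0) + (1) + (-1) + (2) + (1) = 3
  T: [m]_T + [g]_T + [ψ]_T + [ν]_T + [ξ_1]_T = (0) + (-2) + (0) + (-1) + (2) = -1
Net dimensions [M⁻¹ L³ T⁻¹] ≠ [1] — not dimensionless.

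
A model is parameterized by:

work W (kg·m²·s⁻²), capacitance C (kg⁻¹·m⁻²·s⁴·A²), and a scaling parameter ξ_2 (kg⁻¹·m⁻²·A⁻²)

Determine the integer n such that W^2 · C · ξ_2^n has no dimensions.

Balance the M exponent: (-1)·n from ξ_2, plus 2·(1) + (-1) = 1 from the rest, must sum to zero.
−n + 1 = 0, so n = 1.

1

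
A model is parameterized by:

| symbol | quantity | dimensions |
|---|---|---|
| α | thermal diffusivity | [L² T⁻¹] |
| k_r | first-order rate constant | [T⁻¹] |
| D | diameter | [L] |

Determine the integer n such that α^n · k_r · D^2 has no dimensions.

Balance the L exponent: (2)·n from α, plus (0) + 2·(1) = 2 from the rest, must sum to zero.
2n + 2 = 0, so n = -1.

-1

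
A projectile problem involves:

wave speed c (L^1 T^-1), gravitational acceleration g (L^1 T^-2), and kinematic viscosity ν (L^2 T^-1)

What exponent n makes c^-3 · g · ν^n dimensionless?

Balance the L exponent: (2)·n from ν, plus −3·(1) + (1) = -2 from the rest, must sum to zero.
2n − 2 = 0, so n = 1.

1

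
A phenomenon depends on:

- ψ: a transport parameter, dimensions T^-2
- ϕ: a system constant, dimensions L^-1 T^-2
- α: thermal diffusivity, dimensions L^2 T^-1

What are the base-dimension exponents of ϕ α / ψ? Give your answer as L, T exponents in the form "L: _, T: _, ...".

L: 1, T: -1

Collect each base-dimension exponent across the product:
  L: −(0) + (-1) + (2) = 1
  T: −(-2) + (-2) + (-1) = -1
So the dimensions are [L T⁻¹].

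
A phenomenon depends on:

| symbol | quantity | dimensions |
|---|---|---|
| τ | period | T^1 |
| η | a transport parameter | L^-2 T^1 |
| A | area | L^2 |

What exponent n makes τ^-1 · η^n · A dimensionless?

Balance the L exponent: (-2)·n from η, plus −(0) + (2) = 2 from the rest, must sum to zero.
-2n + 2 = 0, so n = 1.

1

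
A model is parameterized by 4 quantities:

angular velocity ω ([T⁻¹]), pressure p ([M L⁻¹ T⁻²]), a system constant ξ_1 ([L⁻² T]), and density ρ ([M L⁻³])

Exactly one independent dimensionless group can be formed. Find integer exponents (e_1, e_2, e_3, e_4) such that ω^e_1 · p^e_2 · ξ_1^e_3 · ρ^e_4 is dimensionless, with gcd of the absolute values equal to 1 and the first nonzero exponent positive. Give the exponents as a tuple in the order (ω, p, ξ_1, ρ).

(1, -1, -1, 1)

M: e_1·(0) + e_2·(1) + e_3·(0) + e_4·(1) = 0
L: e_1·(0) + e_2·(-1) + e_3·(-2) + e_4·(-3) = 0
T: e_1·(-1) + e_2·(-2) + e_3·(1) + e_4·(0) = 0
Solving this homogeneous linear system for the smallest-integer solution (first nonzero entry positive) gives (1, -1, -1, 1).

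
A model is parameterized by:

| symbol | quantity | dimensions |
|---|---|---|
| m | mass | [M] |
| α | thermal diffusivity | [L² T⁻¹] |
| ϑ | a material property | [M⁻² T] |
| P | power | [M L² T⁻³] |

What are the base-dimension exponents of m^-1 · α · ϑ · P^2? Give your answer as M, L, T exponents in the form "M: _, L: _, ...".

Collect each base-dimension exponent across the product:
  M: −(1) + (0) + (-2) + 2·(1) = -1
  L: −(0) + (2) + (0) + 2·(2) = 6
  T: −(0) + (-1) + (1) + 2·(-3) = -6
So the dimensions are [M⁻¹ L⁶ T⁻⁶].

M: -1, L: 6, T: -6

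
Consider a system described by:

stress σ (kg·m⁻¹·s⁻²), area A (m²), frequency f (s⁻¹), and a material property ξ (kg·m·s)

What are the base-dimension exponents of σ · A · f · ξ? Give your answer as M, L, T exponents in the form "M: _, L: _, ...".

M: 2, L: 2, T: -2

Collect each base-dimension exponent across the product:
  M: (1) + (0) + (0) + (1) = 2
  L: (-1) + (2) + (0) + (1) = 2
  T: (-2) + (0) + (-1) + (1) = -2
So the dimensions are [M² L² T⁻²].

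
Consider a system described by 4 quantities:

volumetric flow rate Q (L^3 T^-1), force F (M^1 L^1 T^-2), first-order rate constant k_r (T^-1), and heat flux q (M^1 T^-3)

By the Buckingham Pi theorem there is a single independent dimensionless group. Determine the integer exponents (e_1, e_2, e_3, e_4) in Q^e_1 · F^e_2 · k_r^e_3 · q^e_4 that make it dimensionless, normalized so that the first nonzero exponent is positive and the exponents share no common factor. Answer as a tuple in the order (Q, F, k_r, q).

M: e_1·(0) + e_2·(1) + e_3·(0) + e_4·(1) = 0
L: e_1·(3) + e_2·(1) + e_3·(0) + e_4·(0) = 0
T: e_1·(-1) + e_2·(-2) + e_3·(-1) + e_4·(-3) = 0
Solving this homogeneous linear system for the smallest-integer solution (first nonzero entry positive) gives (1, -3, -4, 3).

(1, -3, -4, 3)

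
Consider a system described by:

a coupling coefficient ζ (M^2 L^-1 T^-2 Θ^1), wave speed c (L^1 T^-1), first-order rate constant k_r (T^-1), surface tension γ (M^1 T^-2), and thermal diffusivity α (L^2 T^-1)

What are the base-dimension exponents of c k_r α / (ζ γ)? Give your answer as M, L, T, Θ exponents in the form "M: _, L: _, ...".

M: -3, L: 4, T: 1, Θ: -1

Collect each base-dimension exponent across the product:
  M: −(2) + (0) + (0) − (1) + (0) = -3
  L: −(-1) + (1) + (0) − (0) + (2) = 4
  T: −(-2) + (-1) + (-1) − (-2) + (-1) = 1
  Θ: −(1) + (0) + (0) − (0) + (0) = -1
So the dimensions are [M⁻³ L⁴ T Θ⁻¹].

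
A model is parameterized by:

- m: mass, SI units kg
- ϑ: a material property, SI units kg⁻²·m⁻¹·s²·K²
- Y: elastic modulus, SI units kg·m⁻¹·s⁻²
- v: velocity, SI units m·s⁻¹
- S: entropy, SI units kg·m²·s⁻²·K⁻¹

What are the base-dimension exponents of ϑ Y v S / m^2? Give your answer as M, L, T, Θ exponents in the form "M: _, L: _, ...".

Collect each base-dimension exponent across the product:
  M: −2·(1) + (-2) + (1) + (0) + (1) = -2
  L: −2·(0) + (-1) + (-1) + (1) + (2) = 1
  T: −2·(0) + (2) + (-2) + (-1) + (-2) = -3
  Θ: −2·(0) + (2) + (0) + (0) + (-1) = 1
So the dimensions are [M⁻² L T⁻³ Θ].

M: -2, L: 1, T: -3, Θ: 1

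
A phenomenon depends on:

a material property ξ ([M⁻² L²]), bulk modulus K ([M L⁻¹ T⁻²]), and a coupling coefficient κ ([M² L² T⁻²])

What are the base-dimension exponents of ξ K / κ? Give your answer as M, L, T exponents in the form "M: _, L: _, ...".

M: -3, L: -1, T: 0

Collect each base-dimension exponent across the product:
  M: (-2) + (1) − (2) = -3
  L: (2) + (-1) − (2) = -1
  T: (0) + (-2) − (-2) = 0
So the dimensions are [M⁻³ L⁻¹].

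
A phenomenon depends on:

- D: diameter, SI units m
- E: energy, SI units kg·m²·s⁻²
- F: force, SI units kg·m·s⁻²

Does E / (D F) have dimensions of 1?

Sum the exponent of each base dimension across the product:
  M: −[D]_M + [E]_M − [F]_M = −(0) + (1) − (1) = 0
  L: −[D]_L + [E]_L − [F]_L = −(1) + (2) − (1) = 0
  T: −[D]_T + [E]_T − [F]_T = −(0) + (-2) − (-2) = 0
All base exponents vanish — dimensionless.

yes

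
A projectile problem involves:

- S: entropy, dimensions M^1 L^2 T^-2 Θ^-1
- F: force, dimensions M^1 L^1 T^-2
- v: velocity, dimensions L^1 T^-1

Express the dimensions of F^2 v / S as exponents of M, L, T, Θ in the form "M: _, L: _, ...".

Collect each base-dimension exponent across the product:
  M: −(1) + 2·(1) + (0) = 1
  L: −(2) + 2·(1) + (1) = 1
  T: −(-2) + 2·(-2) + (-1) = -3
  Θ: −(-1) + 2·(0) + (0) = 1
So the dimensions are [M L T⁻³ Θ].

M: 1, L: 1, T: -3, Θ: 1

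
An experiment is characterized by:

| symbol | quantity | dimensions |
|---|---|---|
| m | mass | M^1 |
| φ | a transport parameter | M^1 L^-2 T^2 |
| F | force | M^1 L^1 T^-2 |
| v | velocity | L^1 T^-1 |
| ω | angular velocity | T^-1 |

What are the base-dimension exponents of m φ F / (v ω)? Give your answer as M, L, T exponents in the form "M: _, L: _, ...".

M: 3, L: -2, T: 2

Collect each base-dimension exponent across the product:
  M: (1) + (1) + (1) − (0) − (0) = 3
  L: (0) + (-2) + (1) − (1) − (0) = -2
  T: (0) + (2) + (-2) − (-1) − (-1) = 2
So the dimensions are [M³ L⁻² T²].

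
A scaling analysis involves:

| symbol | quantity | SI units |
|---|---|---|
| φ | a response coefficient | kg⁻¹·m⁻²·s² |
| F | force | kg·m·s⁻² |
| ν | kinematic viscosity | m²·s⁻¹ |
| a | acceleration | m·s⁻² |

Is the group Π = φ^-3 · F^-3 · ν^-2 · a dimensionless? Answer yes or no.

Sum the exponent of each base dimension across the product:
  M: −3·[φ]_M − 3·[F]_M − 2·[ν]_M + [a]_M = −3·(-1) − 3·(1) − 2·(0) + (0) = 0
  L: −3·[φ]_L − 3·[F]_L − 2·[ν]_L + [a]_L = −3·(-2) − 3·(1) − 2·(2) + (1) = 0
  T: −3·[φ]_T − 3·[F]_T − 2·[ν]_T + [a]_T = −3·(2) − 3·(-2) − 2·(-1) + (-2) = 0
All base exponents vanish — dimensionless.

yes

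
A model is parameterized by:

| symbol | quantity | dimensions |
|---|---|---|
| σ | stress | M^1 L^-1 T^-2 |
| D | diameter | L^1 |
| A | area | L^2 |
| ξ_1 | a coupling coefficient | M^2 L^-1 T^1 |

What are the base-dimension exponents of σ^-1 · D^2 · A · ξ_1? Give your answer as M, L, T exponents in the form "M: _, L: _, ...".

Collect each base-dimension exponent across the product:
  M: −(1) + 2·(0) + (0) + (2) = 1
  L: −(-1) + 2·(1) + (2) + (-1) = 4
  T: −(-2) + 2·(0) + (0) + (1) = 3
So the dimensions are [M L⁴ T³].

M: 1, L: 4, T: 3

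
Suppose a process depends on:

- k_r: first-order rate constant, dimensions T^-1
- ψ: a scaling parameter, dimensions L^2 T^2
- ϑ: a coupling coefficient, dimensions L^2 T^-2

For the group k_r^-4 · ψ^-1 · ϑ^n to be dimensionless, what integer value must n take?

1

Balance the L exponent: (2)·n from ϑ, plus −4·(0) − (2) = -2 from the rest, must sum to zero.
2n − 2 = 0, so n = 1.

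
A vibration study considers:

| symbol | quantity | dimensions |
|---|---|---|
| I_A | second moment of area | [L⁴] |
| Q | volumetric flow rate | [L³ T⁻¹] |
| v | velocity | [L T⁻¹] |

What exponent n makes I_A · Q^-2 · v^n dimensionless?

2

Balance the L exponent: (1)·n from v, plus (4) − 2·(3) = -2 from the rest, must sum to zero.
n − 2 = 0, so n = 2.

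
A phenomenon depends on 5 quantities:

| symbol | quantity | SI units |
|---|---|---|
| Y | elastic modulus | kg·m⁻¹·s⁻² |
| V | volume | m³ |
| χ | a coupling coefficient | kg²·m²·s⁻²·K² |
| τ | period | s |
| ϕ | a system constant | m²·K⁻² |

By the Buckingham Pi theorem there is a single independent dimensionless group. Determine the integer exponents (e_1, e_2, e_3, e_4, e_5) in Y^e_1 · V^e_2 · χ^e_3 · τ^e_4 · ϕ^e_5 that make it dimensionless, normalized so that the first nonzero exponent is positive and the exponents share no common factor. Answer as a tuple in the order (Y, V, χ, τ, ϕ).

M: e_1·(1) + e_2·(0) + e_3·(2) + e_4·(0) + e_5·(0) = 0
L: e_1·(-1) + e_2·(3) + e_3·(2) + e_4·(0) + e_5·(2) = 0
T: e_1·(-2) + e_2·(0) + e_3·(-2) + e_4·(1) + e_5·(0) = 0
Θ: e_1·(0) + e_2·(0) + e_3·(2) + e_4·(0) + e_5·(-2) = 0
Solving this homogeneous linear system for the smallest-integer solution (first nonzero entry positive) gives (2, 2, -1, 2, -1).

(2, 2, -1, 2, -1)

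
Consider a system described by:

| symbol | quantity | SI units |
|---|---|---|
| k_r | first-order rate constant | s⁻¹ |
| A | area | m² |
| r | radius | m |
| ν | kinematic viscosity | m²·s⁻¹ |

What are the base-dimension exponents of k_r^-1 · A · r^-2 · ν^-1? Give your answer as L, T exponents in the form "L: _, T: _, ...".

Collect each base-dimension exponent across the product:
  L: −(0) + (2) − 2·(1) − (2) = -2
  T: −(-1) + (0) − 2·(0) − (-1) = 2
So the dimensions are [L⁻² T²].

L: -2, T: 2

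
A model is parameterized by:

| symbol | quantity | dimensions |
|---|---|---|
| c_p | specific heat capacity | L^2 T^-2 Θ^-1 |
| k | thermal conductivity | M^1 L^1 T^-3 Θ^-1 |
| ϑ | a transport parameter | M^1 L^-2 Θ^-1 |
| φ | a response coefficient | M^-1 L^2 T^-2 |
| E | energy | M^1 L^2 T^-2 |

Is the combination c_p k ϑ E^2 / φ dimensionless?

Sum the exponent of each base dimension across the product:
  M: [c_p]_M + [k]_M + [ϑ]_M − [φ]_M + 2·[E]_M = (0) + (1) + (1) − (-1) + 2·(1) = 5
  L: [c_p]_L + [k]_L + [ϑ]_L − [φ]_L + 2·[E]_L = (2) + (1) + (-2) − (2) + 2·(2) = 3
  T: [c_p]_T + [k]_T + [ϑ]_T − [φ]_T + 2·[E]_T = (-2) + (-3) + (0) − (-2) + 2·(-2) = -7
  Θ: [c_p]_Θ + [k]_Θ + [ϑ]_Θ − [φ]_Θ + 2·[E]_Θ = (-1) + (-1) + (-1) − (0) + 2·(0) = -3
Net dimensions [M⁵ L³ T⁻⁷ Θ⁻³] ≠ [1] — not dimensionless.

no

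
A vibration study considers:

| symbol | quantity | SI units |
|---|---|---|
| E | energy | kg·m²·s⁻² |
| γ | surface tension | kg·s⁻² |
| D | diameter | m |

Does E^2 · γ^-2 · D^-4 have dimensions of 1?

Sum the exponent of each base dimension across the product:
  M: 2·[E]_M − 2·[γ]_M − 4·[D]_M = 2·(1) − 2·(1) − 4·(0) = 0
  L: 2·[E]_L − 2·[γ]_L − 4·[D]_L = 2·(2) − 2·(0) − 4·(1) = 0
  T: 2·[E]_T − 2·[γ]_T − 4·[D]_T = 2·(-2) − 2·(-2) − 4·(0) = 0
All base exponents vanish — dimensionless.

yes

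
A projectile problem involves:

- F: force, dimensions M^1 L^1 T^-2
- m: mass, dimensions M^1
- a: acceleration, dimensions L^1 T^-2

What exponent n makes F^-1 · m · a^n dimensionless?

1

Balance the L exponent: (1)·n from a, plus −(1) + (0) = -1 from the rest, must sum to zero.
n − 1 = 0, so n = 1.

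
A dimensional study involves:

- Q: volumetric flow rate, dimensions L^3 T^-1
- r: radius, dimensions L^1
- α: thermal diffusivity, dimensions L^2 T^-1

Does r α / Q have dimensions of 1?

Sum the exponent of each base dimension across the product:
  L: −[Q]_L + [r]_L + [α]_L = −(3) + (1) + (2) = 0
  T: −[Q]_T + [r]_T + [α]_T = −(-1) + (0) + (-1) = 0
All base exponents vanish — dimensionless.

yes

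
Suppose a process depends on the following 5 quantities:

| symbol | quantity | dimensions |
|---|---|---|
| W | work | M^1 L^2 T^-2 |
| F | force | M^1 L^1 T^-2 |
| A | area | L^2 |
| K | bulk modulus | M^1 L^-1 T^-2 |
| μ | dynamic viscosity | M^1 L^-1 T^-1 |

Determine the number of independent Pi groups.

There are 5 variables and 3 base dimensions (M, L, T).
The dimension matrix has rank 3.
Independent dimensionless groups: 5 − 3 = 2.

2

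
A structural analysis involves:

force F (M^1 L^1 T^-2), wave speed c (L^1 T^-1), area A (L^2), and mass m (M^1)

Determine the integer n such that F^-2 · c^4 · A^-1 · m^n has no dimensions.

Balance the M exponent: (1)·n from m, plus −2·(1) + 4·(0) − (0) = -2 from the rest, must sum to zero.
n − 2 = 0, so n = 2.

2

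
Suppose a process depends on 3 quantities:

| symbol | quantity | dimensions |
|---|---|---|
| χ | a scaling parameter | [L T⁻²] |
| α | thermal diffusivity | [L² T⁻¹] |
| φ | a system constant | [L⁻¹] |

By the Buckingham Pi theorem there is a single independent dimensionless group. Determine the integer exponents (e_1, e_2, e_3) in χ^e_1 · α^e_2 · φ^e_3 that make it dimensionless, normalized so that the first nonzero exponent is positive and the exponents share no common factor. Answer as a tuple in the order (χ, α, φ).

(1, -2, -3)

L: e_1·(1) + e_2·(2) + e_3·(-1) = 0
T: e_1·(-2) + e_2·(-1) + e_3·(0) = 0
Solving this homogeneous linear system for the smallest-integer solution (first nonzero entry positive) gives (1, -2, -3).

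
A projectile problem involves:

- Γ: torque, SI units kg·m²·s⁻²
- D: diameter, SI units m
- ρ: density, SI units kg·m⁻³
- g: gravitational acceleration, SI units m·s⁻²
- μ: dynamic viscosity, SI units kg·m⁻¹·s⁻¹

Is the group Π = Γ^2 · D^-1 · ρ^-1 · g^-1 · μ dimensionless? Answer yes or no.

Sum the exponent of each base dimension across the product:
  M: 2·[Γ]_M − [D]_M − [ρ]_M − [g]_M + [μ]_M = 2·(1) − (0) − (1) − (0) + (1) = 2
  L: 2·[Γ]_L − [D]_L − [ρ]_L − [g]_L + [μ]_L = 2·(2) − (1) − (-3) − (1) + (-1) = 4
  T: 2·[Γ]_T − [D]_T − [ρ]_T − [g]_T + [μ]_T = 2·(-2) − (0) − (0) − (-2) + (-1) = -3
Net dimensions [M² L⁴ T⁻³] ≠ [1] — not dimensionless.

no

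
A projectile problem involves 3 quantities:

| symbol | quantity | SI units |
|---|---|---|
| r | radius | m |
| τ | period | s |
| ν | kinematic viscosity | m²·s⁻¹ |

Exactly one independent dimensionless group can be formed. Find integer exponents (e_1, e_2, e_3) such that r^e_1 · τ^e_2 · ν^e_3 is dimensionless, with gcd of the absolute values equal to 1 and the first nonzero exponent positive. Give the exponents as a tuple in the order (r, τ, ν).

(2, -1, -1)

L: e_1·(1) + e_2·(0) + e_3·(2) = 0
T: e_1·(0) + e_2·(1) + e_3·(-1) = 0
Solving this homogeneous linear system for the smallest-integer solution (first nonzero entry positive) gives (2, -1, -1).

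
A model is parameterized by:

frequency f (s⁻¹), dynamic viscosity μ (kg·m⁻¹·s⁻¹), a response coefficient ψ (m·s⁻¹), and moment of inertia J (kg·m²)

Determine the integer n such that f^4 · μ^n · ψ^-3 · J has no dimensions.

-1

Balance the M exponent: (1)·n from μ, plus 4·(0) − 3·(0) + (1) = 1 from the rest, must sum to zero.
n + 1 = 0, so n = -1.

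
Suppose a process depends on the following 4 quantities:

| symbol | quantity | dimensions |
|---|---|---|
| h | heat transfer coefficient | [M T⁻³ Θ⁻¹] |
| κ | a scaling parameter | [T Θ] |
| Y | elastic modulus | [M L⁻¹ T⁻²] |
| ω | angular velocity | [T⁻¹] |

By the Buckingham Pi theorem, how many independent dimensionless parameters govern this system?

0

There are 4 variables and 4 base dimensions (M, L, T, Θ).
The dimension matrix has rank 4.
Independent dimensionless groups: 4 − 4 = 0.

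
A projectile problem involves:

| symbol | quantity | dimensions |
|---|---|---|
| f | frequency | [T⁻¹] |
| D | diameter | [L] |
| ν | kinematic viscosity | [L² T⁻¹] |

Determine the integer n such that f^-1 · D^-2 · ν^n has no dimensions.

1

Balance the L exponent: (2)·n from ν, plus −(0) − 2·(1) = -2 from the rest, must sum to zero.
2n − 2 = 0, so n = 1.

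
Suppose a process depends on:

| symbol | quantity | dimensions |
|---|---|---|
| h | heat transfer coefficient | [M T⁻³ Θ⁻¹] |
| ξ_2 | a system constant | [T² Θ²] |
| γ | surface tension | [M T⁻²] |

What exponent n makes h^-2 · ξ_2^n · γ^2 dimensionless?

-1

Balance the T exponent: (2)·n from ξ_2, plus −2·(-3) + 2·(-2) = 2 from the rest, must sum to zero.
2n + 2 = 0, so n = -1.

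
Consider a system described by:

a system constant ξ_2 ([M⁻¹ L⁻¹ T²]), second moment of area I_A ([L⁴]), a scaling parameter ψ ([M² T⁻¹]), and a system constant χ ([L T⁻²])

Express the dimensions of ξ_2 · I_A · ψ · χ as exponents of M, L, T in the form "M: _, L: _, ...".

Collect each base-dimension exponent across the product:
  M: (-1) + (0) + (2) + (0) = 1
  L: (-1) + (4) + (0) + (1) = 4
  T: (2) + (0) + (-1) + (-2) = -1
So the dimensions are [M L⁴ T⁻¹].

M: 1, L: 4, T: -1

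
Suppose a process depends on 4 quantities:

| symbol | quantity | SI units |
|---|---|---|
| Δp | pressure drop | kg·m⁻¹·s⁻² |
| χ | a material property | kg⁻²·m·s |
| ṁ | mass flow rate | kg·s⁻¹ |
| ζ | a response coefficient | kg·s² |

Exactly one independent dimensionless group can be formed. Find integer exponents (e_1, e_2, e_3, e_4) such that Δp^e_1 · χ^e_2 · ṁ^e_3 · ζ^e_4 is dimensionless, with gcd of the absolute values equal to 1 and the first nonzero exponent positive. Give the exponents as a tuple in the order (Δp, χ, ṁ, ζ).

M: e_1·(1) + e_2·(-2) + e_3·(1) + e_4·(1) = 0
L: e_1·(-1) + e_2·(1) + e_3·(0) + e_4·(0) = 0
T: e_1·(-2) + e_2·(1) + e_3·(-1) + e_4·(2) = 0
Solving this homogeneous linear system for the smallest-integer solution (first nonzero entry positive) gives (3, 3, 1, 2).

(3, 3, 1, 2)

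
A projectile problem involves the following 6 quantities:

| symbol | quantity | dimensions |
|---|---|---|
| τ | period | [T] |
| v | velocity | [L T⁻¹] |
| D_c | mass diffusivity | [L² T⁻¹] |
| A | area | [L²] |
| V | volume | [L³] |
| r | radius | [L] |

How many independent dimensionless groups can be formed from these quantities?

4

There are 6 variables and 2 base dimensions (L, T).
The dimension matrix has rank 2.
Independent dimensionless groups: 6 − 2 = 4.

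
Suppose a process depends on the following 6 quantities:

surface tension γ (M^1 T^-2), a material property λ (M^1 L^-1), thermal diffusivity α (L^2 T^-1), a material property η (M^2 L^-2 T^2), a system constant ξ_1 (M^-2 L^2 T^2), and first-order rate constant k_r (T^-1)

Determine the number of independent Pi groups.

3

There are 6 variables and 3 base dimensions (M, L, T).
The dimension matrix has rank 3.
Independent dimensionless groups: 6 − 3 = 3.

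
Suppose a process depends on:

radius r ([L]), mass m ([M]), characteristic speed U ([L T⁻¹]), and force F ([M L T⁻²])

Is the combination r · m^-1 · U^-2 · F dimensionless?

Sum the exponent of each base dimension across the product:
  M: [r]_M − [m]_M − 2·[U]_M + [F]_M = (0) − (1) − 2·(0) + (1) = 0
  L: [r]_L − [m]_L − 2·[U]_L + [F]_L = (1) − (0) − 2·(1) + (1) = 0
  T: [r]_T − [m]_T − 2·[U]_T + [F]_T = (0) − (0) − 2·(-1) + (-2) = 0
  Θ: [r]_Θ − [m]_Θ − 2·[U]_Θ + [F]_Θ = (0) − (0) − 2·(0) + (0) = 0
All base exponents vanish — dimensionless.

yes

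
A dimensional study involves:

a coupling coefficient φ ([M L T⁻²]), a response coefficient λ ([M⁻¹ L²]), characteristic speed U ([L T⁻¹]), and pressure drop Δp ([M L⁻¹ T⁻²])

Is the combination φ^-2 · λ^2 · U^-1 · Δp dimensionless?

Sum the exponent of each base dimension across the product:
  M: −2·[φ]_M + 2·[λ]_M − [U]_M + [Δp]_M = −2·(1) + 2·(-1) − (0) + (1) = -3
  L: −2·[φ]_L + 2·[λ]_L − [U]_L + [Δp]_L = −2·(1) + 2·(2) − (1) + (-1) = 0
  T: −2·[φ]_T + 2·[λ]_T − [U]_T + [Δp]_T = −2·(-2) + 2·(0) − (-1) + (-2) = 3
Net dimensions [M⁻³ T³] ≠ [1] — not dimensionless.

no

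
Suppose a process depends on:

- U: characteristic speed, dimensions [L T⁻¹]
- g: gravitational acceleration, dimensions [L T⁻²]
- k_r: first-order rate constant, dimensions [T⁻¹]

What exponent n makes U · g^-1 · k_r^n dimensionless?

1

Balance the T exponent: (-1)·n from k_r, plus (-1) − (-2) = 1 from the rest, must sum to zero.
−n + 1 = 0, so n = 1.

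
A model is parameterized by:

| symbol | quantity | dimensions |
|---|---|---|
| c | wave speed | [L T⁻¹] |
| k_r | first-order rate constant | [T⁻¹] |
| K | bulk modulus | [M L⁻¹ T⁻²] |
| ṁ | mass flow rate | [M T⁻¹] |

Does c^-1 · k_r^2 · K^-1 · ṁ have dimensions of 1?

yes

Sum the exponent of each base dimension across the product:
  M: −[c]_M + 2·[k_r]_M − [K]_M + [ṁ]_M = −(0) + 2·(0) − (1) + (1) = 0
  L: −[c]_L + 2·[k_r]_L − [K]_L + [ṁ]_L = −(1) + 2·(0) − (-1) + (0) = 0
  T: −[c]_T + 2·[k_r]_T − [K]_T + [ṁ]_T = −(-1) + 2·(-1) − (-2) + (-1) = 0
All base exponents vanish — dimensionless.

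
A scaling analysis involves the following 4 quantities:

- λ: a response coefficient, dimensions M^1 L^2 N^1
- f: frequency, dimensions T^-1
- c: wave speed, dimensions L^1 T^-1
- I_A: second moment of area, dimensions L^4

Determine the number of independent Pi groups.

There are 4 variables and 4 base dimensions (M, L, T, N).
The dimension matrix has rank 3 (less than 4: the dimension vectors are linearly dependent).
Independent dimensionless groups: 4 − 3 = 1.

1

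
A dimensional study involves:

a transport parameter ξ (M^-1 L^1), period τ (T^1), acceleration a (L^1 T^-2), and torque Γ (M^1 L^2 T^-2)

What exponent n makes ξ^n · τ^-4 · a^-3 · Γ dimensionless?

1

Balance the M exponent: (-1)·n from ξ, plus −4·(0) − 3·(0) + (1) = 1 from the rest, must sum to zero.
−n + 1 = 0, so n = 1.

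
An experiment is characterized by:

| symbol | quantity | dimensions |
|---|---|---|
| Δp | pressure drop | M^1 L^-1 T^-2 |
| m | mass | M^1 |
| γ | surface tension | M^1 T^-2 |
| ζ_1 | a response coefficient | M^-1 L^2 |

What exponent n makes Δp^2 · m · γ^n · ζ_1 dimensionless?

Balance the M exponent: (1)·n from γ, plus 2·(1) + (1) + (-1) = 2 from the rest, must sum to zero.
n + 2 = 0, so n = -2.

-2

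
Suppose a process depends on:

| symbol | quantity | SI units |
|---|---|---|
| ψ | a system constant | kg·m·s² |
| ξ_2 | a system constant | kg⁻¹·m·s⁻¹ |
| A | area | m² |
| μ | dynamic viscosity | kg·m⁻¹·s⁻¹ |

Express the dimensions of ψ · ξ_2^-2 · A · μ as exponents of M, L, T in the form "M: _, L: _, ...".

Collect each base-dimension exponent across the product:
  M: (1) − 2·(-1) + (0) + (1) = 4
  L: (1) − 2·(1) + (2) + (-1) = 0
  T: (2) − 2·(-1) + (0) + (-1) = 3
So the dimensions are [M⁴ T³].

M: 4, L: 0, T: 3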